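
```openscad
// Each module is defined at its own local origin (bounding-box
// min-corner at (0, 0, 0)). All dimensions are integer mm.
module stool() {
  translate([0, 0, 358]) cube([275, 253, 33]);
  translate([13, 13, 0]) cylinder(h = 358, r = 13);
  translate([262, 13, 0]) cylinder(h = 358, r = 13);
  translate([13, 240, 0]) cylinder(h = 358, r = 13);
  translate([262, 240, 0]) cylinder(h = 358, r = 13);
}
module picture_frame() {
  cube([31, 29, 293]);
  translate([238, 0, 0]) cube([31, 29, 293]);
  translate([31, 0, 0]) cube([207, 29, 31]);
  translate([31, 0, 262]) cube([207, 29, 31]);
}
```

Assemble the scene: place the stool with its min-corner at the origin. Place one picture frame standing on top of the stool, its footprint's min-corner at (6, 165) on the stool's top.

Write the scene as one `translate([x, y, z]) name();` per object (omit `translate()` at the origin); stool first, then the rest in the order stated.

stool();
translate([6, 165, 391]) picture_frame();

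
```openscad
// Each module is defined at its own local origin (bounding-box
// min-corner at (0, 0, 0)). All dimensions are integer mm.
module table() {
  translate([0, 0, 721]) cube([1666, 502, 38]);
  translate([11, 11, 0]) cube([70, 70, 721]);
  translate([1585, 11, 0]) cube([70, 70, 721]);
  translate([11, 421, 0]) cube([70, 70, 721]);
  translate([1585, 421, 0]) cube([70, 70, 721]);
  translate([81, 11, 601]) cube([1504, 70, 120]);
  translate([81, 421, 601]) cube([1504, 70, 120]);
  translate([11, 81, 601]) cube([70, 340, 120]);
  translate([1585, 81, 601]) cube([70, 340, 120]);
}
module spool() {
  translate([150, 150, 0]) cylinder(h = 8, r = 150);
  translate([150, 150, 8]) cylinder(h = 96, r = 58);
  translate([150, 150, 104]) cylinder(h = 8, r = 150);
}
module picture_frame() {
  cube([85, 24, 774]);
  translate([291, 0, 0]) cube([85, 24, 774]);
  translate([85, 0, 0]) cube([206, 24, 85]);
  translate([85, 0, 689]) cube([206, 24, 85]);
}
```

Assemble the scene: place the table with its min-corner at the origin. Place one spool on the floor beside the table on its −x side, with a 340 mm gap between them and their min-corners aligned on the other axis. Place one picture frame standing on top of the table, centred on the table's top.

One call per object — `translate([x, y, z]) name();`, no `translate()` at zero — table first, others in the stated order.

table();
translate([-640, 0, 0]) spool();
translate([645, 239, 759]) picture_frame();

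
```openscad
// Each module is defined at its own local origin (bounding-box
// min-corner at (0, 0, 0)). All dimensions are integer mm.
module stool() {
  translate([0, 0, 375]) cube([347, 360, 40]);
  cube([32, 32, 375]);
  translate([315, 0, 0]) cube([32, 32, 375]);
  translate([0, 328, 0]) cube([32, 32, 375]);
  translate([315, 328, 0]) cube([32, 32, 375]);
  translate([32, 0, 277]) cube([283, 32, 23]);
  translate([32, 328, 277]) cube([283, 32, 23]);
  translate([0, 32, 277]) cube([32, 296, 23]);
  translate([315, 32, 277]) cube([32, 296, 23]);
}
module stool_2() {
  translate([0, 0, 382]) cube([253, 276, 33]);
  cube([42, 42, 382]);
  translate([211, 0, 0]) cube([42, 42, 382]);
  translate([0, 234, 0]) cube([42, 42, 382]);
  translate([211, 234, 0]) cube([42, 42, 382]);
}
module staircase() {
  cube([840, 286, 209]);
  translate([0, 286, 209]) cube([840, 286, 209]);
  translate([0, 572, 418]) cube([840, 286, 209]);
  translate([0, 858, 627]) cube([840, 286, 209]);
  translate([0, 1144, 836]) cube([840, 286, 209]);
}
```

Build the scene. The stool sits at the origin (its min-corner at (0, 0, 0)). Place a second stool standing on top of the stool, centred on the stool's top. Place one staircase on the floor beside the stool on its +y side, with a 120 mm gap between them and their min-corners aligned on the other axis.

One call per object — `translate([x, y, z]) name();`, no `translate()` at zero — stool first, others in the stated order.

stool();
translate([47, 42, 415]) stool_2();
translate([0, 480, 0]) staircase();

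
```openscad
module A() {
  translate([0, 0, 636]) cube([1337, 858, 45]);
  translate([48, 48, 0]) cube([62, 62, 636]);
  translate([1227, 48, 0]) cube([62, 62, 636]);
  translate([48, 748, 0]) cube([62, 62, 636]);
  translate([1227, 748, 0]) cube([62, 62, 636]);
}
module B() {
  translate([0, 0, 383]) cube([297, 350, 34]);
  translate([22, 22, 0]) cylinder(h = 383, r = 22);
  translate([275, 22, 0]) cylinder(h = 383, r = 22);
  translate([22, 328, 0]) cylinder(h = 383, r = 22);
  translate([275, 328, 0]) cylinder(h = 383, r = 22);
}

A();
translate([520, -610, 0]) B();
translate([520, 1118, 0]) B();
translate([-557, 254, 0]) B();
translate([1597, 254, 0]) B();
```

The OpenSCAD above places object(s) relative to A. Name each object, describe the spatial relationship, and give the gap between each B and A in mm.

Each stool's nearest face is 260 mm from the table's bounding box.

A is a table. B is a stool. Four stools sit around the table at the −y, +y, −x, +x sides. The gap between each stool and the table is 260 mm.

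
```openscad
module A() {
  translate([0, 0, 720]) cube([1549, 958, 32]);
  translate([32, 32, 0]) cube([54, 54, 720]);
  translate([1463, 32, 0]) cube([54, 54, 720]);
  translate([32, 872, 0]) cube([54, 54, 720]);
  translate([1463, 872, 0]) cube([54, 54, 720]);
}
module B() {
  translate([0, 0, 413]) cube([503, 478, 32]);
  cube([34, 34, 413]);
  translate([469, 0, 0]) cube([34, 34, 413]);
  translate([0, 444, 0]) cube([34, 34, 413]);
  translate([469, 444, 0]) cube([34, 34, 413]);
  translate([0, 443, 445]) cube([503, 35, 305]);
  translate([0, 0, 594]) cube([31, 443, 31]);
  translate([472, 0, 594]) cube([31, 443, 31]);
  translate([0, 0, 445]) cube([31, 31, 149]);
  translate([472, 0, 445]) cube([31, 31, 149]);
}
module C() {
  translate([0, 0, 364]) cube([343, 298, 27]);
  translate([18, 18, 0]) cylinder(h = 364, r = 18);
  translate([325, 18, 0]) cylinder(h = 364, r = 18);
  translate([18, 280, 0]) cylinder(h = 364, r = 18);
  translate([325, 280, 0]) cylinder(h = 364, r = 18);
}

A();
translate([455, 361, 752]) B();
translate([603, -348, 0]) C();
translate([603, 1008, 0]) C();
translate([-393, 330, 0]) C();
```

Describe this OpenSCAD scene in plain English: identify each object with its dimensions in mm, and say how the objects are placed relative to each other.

A is a rectangular dining table. The top is 1549×958×32 mm with its upper surface at z = 752 mm. It stands on four 54×54 mm square legs, each inset 32 mm from the nearest pair of top edges, running from the floor to the underside of the top.

B is a chair: 503×478 mm seat, 32 mm thick, top at z = 445 mm, on four 34 mm square corner legs flush with the seat edges. A 35 mm thick backrest slab spans the full seat width, extending 305 mm above the seat top, its back face flush with the seat's +y edge. Two armrests of 31×31 mm section run along each side from the seat's front edge to the front of the backrest, top faces 180 mm above the seat top and outer faces flush with the seat's x-edges; a 31×31 mm post under the front of each armrest stands on the seat at the front corner.

C is a four-legged stool. The seat is a 343×298×27 mm slab whose top surface is at z = 391 mm; four round legs, each 36 mm in diameter, run from the floor (z = 0) to the underside of the seat, each leg's axis is inset half a diameter from the nearest pair of seat edges (so the leg's bounding box is flush with the corner).

The chair is on top of the table. Three stools sit around the table at the −y, +y, −x sides.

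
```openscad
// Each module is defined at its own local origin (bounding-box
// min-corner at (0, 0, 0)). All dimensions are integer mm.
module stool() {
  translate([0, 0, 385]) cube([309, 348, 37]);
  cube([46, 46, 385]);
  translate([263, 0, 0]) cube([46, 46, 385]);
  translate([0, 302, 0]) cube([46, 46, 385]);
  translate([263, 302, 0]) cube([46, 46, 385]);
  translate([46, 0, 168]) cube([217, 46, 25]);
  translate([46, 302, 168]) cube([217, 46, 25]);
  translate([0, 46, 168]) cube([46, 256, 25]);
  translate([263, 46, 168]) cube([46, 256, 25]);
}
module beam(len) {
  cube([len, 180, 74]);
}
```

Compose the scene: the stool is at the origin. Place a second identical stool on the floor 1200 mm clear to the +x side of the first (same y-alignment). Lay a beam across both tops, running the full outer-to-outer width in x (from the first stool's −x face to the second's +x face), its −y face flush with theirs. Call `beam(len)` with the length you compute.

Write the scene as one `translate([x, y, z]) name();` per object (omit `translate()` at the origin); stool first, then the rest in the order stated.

stool();
translate([1509, 0, 0]) stool();
translate([0, 0, 422]) beam(1818);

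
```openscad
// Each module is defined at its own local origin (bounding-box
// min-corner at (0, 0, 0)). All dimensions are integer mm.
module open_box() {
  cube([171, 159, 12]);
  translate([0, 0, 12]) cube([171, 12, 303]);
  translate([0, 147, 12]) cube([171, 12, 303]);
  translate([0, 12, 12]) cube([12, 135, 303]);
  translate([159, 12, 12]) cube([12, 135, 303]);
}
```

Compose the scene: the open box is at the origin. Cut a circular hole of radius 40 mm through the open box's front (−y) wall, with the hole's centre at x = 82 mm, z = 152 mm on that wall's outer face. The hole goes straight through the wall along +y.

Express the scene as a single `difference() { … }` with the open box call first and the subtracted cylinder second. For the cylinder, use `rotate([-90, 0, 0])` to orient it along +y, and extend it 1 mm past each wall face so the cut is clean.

difference() {
  open_box();
  translate([82, -1, 152]) rotate([-90, 0, 0]) cylinder(h = 14, r = 40);
}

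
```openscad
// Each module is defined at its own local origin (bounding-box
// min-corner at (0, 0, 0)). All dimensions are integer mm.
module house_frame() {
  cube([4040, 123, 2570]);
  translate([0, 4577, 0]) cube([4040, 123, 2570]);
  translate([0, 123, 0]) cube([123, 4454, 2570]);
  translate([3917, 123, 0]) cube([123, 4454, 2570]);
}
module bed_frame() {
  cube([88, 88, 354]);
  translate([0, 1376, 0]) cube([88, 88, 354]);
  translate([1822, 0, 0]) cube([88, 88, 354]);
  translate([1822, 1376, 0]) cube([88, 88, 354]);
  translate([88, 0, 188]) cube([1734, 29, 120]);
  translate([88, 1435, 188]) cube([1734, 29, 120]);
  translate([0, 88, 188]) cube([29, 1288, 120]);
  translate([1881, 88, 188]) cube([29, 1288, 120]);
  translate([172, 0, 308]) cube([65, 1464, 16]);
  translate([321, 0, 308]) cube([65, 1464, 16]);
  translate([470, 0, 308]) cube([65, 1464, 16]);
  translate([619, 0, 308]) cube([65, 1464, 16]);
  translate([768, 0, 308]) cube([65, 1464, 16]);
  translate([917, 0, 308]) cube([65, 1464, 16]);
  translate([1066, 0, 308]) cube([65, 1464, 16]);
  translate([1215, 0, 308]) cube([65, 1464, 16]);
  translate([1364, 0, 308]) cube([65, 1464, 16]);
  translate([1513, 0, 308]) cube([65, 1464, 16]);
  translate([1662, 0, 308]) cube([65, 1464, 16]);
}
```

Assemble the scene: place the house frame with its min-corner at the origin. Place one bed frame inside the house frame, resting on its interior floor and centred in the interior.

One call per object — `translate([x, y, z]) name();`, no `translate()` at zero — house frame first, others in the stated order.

house_frame();
translate([1065, 1618, 0]) bed_frame();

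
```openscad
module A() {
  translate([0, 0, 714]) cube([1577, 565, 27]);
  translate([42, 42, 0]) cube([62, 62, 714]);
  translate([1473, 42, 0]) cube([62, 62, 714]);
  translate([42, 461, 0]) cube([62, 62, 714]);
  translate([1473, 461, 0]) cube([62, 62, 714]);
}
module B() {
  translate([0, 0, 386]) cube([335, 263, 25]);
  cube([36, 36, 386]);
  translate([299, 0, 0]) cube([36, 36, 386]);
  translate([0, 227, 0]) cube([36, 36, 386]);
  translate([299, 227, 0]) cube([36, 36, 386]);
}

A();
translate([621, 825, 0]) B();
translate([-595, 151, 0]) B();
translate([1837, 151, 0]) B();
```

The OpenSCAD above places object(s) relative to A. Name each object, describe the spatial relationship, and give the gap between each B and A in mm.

Each stool's nearest face is 260 mm from the table's bounding box.

A is a table. B is a stool. Three stools sit around the table at the +y, −x, +x sides. The gap between each stool and the table is 260 mm.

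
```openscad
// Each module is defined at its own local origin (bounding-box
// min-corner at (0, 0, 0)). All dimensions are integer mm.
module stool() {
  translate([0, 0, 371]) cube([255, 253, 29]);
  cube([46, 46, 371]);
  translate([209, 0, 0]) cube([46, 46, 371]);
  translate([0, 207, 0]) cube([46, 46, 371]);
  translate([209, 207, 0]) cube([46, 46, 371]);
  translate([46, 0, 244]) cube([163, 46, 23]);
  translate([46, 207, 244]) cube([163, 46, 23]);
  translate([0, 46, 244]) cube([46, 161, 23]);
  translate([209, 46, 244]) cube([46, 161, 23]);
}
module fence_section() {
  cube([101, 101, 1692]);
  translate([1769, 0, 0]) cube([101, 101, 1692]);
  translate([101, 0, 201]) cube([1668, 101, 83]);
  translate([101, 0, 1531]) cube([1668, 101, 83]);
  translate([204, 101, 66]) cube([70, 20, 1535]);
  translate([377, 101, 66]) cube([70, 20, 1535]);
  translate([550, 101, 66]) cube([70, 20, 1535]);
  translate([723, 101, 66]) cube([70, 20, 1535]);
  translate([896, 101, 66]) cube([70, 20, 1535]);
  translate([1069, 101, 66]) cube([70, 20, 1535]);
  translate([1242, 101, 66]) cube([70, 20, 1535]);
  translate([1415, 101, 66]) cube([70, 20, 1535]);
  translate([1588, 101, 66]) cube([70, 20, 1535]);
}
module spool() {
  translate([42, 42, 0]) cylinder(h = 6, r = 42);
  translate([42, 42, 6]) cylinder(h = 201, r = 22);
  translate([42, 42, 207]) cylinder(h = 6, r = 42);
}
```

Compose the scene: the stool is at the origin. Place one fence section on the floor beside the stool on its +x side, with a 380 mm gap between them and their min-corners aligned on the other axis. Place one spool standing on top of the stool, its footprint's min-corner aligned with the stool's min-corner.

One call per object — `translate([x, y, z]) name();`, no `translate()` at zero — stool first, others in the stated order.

stool();
translate([635, 0, 0]) fence_section();
translate([0, 0, 400]) spool();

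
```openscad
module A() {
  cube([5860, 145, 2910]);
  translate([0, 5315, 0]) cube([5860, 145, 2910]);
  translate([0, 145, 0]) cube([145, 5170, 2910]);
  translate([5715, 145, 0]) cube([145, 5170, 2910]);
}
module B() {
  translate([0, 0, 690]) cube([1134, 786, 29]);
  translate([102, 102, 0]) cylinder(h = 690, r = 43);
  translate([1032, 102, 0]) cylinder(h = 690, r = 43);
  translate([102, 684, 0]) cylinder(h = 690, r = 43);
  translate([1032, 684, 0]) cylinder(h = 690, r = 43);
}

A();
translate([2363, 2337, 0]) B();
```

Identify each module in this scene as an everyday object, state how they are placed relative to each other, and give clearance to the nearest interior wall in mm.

Clearances: x = 2218, y = 2192; minimum 2192 mm.

A is a house frame. B is a table. The table sits inside the house frame, centred. The clearance to the nearest interior wall is 2192 mm.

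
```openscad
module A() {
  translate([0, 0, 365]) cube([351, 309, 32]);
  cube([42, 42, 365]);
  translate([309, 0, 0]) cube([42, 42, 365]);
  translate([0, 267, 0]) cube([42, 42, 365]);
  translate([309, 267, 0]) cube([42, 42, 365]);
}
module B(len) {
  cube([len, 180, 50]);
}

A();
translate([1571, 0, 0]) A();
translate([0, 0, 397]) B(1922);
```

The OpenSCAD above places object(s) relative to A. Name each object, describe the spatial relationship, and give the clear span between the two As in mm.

Second stool starts at x = 1571; first ends at x = 351; clear span = 1571 − 351 = 1220 mm.

A is a stool. B is a beam. A beam spans the tops of two stools. The clear span between the two stools is 1220 mm.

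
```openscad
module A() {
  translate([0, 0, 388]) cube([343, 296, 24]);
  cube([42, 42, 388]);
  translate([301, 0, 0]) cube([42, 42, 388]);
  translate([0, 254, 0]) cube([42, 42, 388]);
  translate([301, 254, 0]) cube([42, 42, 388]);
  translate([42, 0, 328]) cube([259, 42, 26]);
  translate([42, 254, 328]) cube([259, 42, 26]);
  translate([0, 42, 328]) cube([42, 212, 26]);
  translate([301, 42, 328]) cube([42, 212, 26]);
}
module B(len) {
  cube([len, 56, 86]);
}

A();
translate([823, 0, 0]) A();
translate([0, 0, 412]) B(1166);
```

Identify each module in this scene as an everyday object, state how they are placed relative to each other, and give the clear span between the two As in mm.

Second stool starts at x = 823; first ends at x = 343; clear span = 823 − 343 = 480 mm.

A is a stool. B is a beam. A beam spans the tops of two stools. The clear span between the two stools is 480 mm.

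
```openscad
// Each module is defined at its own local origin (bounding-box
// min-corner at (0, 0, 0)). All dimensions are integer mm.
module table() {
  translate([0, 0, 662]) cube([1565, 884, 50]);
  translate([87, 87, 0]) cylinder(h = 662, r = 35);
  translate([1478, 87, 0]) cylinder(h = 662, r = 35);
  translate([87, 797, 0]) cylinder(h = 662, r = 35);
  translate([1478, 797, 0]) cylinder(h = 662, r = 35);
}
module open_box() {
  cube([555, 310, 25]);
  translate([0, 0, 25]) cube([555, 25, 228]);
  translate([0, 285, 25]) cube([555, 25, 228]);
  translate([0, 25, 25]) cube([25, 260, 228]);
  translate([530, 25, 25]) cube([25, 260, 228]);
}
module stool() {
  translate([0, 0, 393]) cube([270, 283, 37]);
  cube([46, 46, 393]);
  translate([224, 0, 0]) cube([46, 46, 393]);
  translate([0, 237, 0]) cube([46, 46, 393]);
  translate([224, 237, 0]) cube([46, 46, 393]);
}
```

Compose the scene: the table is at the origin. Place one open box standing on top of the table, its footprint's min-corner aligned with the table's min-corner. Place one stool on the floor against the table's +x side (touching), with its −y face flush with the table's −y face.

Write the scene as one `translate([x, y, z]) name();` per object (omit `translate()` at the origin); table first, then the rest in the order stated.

table();
translate([0, 0, 712]) open_box();
translate([1565, 0, 0]) stool();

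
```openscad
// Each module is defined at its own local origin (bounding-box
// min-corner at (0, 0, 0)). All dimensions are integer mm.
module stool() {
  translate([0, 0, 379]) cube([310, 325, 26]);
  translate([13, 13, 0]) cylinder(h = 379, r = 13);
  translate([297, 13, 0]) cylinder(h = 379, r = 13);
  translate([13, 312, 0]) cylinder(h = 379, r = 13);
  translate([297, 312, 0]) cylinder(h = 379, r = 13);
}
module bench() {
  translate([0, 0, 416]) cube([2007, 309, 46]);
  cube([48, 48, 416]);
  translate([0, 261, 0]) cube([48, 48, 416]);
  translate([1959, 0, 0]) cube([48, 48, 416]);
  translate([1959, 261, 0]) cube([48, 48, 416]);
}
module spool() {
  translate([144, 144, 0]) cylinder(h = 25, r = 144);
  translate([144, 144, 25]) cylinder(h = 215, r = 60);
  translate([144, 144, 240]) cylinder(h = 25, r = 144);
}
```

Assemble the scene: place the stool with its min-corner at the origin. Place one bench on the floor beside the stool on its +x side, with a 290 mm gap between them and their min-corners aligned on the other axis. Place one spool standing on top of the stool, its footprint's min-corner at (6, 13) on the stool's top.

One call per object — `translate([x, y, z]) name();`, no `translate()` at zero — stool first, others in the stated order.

stool();
translate([600, 0, 0]) bench();
translate([6, 13, 405]) spool();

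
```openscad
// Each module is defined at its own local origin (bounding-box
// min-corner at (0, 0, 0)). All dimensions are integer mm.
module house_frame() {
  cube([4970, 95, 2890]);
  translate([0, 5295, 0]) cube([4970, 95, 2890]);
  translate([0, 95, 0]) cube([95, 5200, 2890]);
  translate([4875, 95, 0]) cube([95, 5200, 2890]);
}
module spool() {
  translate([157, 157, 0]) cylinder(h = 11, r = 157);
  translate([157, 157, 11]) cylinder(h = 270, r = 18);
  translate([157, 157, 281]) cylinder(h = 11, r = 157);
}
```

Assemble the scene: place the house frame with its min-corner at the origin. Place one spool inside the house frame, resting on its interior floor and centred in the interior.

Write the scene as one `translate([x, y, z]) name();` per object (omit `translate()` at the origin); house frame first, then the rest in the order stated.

house_frame();
translate([2328, 2538, 0]) spool();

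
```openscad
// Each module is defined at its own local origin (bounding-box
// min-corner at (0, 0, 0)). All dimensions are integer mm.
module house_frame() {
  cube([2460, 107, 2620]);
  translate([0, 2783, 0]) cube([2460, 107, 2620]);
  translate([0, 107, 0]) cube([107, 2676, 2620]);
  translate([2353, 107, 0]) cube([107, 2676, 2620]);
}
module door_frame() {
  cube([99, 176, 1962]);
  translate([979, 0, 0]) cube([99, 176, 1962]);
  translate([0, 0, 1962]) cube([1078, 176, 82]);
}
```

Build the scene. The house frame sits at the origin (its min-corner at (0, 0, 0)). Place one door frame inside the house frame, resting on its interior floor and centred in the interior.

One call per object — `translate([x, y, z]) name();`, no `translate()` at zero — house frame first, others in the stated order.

house_frame();
translate([691, 1357, 0]) door_frame();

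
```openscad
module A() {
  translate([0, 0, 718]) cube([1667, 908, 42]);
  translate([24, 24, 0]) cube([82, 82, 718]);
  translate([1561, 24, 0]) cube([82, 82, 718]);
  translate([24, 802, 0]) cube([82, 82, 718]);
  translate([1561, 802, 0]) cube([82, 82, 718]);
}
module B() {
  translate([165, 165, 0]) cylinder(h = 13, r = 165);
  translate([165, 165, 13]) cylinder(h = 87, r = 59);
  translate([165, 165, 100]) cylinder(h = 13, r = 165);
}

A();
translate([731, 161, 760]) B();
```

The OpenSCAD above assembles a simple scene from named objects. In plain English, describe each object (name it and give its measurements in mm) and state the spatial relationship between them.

A is a rectangular dining table. The top is 1667×908×42 mm with its upper surface at z = 760 mm. It stands on four 82×82 mm square legs, each inset 24 mm from the nearest pair of top edges, running from the floor to the underside of the top.

B is a spool: two coaxial disc flanges of radius 165 mm and thickness 13 mm, joined by a core cylinder of radius 59 mm and height 87 mm. The lower flange rests on z = 0 and the three cylinders share a vertical axis.

The spool is on top of the table.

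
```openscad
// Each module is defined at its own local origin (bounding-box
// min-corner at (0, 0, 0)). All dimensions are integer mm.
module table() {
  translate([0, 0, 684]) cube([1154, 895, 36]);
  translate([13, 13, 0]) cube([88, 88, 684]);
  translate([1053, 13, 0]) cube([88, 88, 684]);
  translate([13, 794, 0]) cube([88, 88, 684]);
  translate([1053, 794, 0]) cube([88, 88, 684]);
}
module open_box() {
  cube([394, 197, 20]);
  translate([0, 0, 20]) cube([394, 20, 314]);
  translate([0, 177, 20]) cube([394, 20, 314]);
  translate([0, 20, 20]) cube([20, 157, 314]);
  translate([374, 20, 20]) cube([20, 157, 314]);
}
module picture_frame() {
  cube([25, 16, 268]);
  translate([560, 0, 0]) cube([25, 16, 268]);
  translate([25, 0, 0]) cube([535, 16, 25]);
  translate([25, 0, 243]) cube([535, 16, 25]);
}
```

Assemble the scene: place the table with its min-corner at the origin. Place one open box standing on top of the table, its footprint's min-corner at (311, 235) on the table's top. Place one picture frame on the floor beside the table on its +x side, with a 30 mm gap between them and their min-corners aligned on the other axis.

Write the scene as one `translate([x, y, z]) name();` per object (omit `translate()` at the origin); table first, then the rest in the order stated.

table();
translate([311, 235, 720]) open_box();
translate([1184, 0, 0]) picture_frame();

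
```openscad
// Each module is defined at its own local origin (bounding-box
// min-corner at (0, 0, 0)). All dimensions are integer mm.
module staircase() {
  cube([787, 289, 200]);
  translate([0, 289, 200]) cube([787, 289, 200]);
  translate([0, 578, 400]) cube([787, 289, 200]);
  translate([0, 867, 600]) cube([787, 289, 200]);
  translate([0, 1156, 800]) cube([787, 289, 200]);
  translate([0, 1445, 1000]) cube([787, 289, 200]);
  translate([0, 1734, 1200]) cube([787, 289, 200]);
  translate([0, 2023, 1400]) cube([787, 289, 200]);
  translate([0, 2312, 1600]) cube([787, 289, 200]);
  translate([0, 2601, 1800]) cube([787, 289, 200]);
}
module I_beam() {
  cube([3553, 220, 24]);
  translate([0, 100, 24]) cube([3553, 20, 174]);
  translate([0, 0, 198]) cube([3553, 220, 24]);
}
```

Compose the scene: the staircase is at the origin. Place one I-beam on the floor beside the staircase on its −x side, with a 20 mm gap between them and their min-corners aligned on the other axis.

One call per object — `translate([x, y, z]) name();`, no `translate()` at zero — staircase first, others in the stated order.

staircase();
translate([-3573, 0, 0]) I_beam();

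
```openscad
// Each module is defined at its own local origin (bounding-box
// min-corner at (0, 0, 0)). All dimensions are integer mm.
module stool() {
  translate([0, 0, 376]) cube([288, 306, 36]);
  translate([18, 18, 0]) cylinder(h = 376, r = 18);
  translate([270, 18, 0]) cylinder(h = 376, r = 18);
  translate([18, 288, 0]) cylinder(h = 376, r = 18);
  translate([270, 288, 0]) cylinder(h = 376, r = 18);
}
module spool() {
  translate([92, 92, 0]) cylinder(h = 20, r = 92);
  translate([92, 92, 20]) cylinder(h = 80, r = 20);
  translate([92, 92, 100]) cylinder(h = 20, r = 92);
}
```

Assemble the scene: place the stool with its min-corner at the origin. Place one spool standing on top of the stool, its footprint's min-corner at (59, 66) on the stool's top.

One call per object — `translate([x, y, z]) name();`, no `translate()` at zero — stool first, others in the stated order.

stool();
translate([59, 66, 412]) spool();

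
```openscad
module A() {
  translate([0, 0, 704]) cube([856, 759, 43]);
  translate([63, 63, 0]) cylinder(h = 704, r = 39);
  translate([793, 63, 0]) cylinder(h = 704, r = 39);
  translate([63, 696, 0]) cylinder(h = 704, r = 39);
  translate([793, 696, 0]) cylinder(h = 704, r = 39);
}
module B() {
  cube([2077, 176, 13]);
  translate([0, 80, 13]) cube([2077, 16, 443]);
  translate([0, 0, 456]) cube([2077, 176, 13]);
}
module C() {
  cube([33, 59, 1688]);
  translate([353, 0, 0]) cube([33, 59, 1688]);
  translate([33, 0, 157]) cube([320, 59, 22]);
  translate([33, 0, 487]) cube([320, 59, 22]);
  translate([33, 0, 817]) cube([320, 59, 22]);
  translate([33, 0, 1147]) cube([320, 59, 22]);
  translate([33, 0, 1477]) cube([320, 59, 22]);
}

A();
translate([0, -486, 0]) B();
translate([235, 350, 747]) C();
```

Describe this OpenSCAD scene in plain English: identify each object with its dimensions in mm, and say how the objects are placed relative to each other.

A is a rectangular dining table. The top is 856×759×43 mm with its upper surface at z = 747 mm. It stands on four round legs of 78 mm diameter, each leg's bounding box inset 24 mm from the nearest pair of top edges, running from the floor to the underside of the top.

B is an I-beam lying along x, 2077 mm long. Overall section height 469 mm. Two flanges 176 mm wide (y) and 13 mm thick, one on the floor and one at the top; a web 16 mm thick runs between them, centred on the flange width.

C is a wooden ladder with two side rails of 33×59 mm section and 1688 mm height, set 386 mm apart overall. Between them run 5 rectangular rungs (59 mm deep, 22 mm thick), front faces flush with the rails' −y face. The bottom of the first rung is 157 mm above the floor and each subsequent rung is 330 mm higher than the one below.

The I-beam is on the floor beside the table on its −y side. The ladder is on top of the table, centred.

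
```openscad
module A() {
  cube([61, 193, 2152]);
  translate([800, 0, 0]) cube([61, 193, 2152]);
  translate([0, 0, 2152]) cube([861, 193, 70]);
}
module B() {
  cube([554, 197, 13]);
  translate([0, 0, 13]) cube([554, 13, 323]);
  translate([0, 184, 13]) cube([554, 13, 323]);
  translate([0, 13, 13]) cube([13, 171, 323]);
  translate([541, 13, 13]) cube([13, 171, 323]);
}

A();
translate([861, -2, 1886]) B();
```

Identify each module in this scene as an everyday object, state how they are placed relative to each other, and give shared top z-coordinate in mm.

Both tops at z = 2222 mm.

A is a door frame. B is an open box. The open box is beside the door frame with their tops flush at z = 2222. The shared top z-coordinate is 2222 mm.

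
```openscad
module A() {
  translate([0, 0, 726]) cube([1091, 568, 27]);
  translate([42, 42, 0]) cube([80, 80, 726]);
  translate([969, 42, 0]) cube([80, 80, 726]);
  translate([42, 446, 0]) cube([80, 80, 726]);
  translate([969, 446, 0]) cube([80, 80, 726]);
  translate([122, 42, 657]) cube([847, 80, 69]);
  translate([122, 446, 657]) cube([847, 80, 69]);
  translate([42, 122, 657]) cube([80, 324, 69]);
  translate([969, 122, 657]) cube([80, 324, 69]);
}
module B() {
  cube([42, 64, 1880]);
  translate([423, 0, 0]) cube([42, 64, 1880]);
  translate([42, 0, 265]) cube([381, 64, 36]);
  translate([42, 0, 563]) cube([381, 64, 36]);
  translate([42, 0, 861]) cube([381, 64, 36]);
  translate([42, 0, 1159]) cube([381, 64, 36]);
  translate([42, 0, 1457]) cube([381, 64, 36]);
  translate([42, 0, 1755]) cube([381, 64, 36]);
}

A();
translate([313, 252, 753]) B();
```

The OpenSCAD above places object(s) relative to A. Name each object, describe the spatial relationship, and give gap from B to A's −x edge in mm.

A is a table. B is a ladder. The ladder is on top of the table, centred. The gap from the ladder to the table's −x edge is 313 mm.

The ladder's min-x is at 313; the table's min-x is 0; gap = 313 mm.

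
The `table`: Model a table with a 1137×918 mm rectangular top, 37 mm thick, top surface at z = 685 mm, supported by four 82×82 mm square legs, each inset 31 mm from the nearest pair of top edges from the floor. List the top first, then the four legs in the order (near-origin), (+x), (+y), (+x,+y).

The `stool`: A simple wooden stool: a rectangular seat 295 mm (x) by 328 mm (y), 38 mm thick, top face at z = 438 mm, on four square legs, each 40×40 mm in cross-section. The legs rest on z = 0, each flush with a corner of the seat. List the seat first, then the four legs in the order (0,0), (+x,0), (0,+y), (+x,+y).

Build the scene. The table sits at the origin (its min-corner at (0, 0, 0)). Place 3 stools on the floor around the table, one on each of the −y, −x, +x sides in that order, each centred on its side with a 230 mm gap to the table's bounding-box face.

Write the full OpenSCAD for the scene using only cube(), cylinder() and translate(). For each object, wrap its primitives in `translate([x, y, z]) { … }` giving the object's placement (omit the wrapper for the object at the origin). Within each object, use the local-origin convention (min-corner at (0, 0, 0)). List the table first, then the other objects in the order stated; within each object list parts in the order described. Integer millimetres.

translate([0, 0, 648]) cube([1137, 918, 37]);
translate([31, 31, 0]) cube([82, 82, 648]);
translate([1024, 31, 0]) cube([82, 82, 648]);
translate([31, 805, 0]) cube([82, 82, 648]);
translate([1024, 805, 0]) cube([82, 82, 648]);
translate([421, -558, 0]) {
  translate([0, 0, 400]) cube([295, 328, 38]);
  cube([40, 40, 400]);
  translate([255, 0, 0]) cube([40, 40, 400]);
  translate([0, 288, 0]) cube([40, 40, 400]);
  translate([255, 288, 0]) cube([40, 40, 400]);
}
translate([-525, 295, 0]) {
  translate([0, 0, 400]) cube([295, 328, 38]);
  cube([40, 40, 400]);
  translate([255, 0, 0]) cube([40, 40, 400]);
  translate([0, 288, 0]) cube([40, 40, 400]);
  translate([255, 288, 0]) cube([40, 40, 400]);
}
translate([1367, 295, 0]) {
  translate([0, 0, 400]) cube([295, 328, 38]);
  cube([40, 40, 400]);
  translate([255, 0, 0]) cube([40, 40, 400]);
  translate([0, 288, 0]) cube([40, 40, 400]);
  translate([255, 288, 0]) cube([40, 40, 400]);
}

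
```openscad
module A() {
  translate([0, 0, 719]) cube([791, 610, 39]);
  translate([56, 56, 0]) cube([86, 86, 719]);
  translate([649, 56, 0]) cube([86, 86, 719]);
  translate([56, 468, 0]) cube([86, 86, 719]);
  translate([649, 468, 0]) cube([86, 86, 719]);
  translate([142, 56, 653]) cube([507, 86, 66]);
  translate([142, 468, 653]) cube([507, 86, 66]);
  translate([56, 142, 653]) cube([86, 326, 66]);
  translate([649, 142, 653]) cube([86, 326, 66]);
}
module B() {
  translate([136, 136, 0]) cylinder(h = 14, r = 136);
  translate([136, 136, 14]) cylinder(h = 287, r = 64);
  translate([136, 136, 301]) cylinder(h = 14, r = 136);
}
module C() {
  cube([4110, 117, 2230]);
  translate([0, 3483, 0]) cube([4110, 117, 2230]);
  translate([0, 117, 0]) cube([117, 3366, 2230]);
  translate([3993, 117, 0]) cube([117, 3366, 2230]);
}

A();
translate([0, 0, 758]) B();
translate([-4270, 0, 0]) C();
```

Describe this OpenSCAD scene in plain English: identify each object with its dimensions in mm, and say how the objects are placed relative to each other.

A is a rectangular dining table. The top is 791×610×39 mm with its upper surface at z = 758 mm. It stands on four 86×86 mm square legs, each inset 56 mm from the nearest pair of top edges, running from the floor to the underside of the top. Four apron rails, 86 mm thick and 66 mm tall, run between adjacent legs with their top edges flush with the underside of the top and their outer faces flush with the legs' outer faces.

B is a spool: two coaxial disc flanges of radius 136 mm and thickness 14 mm, joined by a core cylinder of radius 64 mm and height 287 mm. The lower flange rests on z = 0 and the three cylinders share a vertical axis.

C is a box-shaped house frame (walls only): outside footprint 4110×3600 mm, wall height 2230 mm, wall thickness 117 mm. The two y-facing walls run the full x-width; the two x-facing walls fit between the inner faces of the y-facing walls.

The spool is on top of the table. The house frame is on the floor beside the table on its −x side.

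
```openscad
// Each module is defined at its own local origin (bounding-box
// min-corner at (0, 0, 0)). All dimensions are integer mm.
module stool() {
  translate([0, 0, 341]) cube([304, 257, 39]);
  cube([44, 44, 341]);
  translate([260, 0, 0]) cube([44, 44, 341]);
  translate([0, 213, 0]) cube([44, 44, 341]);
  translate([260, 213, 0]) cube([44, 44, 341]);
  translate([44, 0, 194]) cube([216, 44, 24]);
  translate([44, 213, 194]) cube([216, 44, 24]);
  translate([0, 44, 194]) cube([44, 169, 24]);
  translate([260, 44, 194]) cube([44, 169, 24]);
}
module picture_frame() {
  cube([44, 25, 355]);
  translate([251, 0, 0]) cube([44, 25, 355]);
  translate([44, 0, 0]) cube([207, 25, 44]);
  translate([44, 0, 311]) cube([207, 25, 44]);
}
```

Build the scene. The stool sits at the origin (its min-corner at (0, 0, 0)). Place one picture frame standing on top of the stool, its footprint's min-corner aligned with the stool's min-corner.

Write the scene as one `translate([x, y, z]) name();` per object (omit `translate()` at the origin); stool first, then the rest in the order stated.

stool();
translate([0, 0, 380]) picture_frame();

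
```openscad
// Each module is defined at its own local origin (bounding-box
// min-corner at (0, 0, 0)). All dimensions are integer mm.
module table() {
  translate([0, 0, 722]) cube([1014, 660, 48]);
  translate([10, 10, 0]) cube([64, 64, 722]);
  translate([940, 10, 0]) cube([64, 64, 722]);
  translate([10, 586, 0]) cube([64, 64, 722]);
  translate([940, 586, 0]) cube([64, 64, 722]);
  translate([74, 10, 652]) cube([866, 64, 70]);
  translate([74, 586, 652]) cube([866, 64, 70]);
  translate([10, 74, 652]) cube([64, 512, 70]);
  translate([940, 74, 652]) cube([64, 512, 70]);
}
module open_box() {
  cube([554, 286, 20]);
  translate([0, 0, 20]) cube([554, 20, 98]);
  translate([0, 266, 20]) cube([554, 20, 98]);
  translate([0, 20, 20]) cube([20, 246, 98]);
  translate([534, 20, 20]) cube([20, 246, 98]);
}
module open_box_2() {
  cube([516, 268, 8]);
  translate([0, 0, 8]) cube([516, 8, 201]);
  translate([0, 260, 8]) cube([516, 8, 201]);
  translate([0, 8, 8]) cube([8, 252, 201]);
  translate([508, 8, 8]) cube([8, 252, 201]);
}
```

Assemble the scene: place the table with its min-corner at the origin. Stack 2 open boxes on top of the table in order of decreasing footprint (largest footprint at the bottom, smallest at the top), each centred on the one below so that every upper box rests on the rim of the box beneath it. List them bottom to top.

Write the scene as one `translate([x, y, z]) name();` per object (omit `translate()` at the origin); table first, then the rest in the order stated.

table();
translate([230, 187, 770]) open_box();
translate([249, 196, 888]) open_box_2();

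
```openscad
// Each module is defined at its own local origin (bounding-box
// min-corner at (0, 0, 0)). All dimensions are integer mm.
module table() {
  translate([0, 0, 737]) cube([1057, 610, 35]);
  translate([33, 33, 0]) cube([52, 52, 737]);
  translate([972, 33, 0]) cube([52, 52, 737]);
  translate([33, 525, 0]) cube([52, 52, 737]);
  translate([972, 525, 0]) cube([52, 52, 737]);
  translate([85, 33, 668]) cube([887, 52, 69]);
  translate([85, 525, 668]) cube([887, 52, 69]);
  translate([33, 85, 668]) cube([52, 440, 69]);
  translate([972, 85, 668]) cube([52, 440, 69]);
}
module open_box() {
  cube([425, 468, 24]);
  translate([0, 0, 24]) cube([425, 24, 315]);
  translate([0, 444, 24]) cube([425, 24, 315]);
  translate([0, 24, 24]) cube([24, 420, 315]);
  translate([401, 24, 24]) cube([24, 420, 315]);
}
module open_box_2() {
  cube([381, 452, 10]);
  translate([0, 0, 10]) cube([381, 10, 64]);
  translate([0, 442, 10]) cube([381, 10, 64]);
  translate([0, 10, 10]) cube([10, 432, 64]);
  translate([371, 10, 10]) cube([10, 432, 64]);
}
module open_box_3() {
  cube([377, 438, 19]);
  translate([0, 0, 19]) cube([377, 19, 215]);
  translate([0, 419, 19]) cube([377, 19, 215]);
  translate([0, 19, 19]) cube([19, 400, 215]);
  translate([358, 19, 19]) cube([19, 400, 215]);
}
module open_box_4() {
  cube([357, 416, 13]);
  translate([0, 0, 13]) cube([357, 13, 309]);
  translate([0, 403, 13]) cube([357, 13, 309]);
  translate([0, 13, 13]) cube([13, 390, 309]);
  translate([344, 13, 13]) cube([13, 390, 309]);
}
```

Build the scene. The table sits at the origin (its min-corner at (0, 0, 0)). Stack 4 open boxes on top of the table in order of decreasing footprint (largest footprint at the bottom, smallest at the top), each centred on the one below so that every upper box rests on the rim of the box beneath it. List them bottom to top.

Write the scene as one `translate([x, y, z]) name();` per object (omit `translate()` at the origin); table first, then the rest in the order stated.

table();
translate([316, 71, 772]) open_box();
translate([338, 79, 1111]) open_box_2();
translate([340, 86, 1185]) open_box_3();
translate([350, 97, 1419]) open_box_4();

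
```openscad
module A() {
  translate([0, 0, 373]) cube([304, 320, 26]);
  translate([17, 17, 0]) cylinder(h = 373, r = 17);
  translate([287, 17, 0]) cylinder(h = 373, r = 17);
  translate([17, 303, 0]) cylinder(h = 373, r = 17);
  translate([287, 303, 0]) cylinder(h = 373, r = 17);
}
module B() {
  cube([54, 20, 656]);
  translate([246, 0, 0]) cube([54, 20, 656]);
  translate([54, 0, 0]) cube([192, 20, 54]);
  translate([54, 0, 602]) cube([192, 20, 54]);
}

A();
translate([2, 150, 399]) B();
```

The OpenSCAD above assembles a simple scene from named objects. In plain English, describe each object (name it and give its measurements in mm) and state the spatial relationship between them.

A is a four-legged stool. The seat is 304×320 mm, 26 mm thick, top at z = 399 mm. It stands on four round legs, each 34 mm in diameter, from z = 0 to the seat underside, each leg's axis is inset half a diameter from the nearest pair of seat edges (so the leg's bounding box is flush with the corner).

B is a picture frame with a 192×548 mm rectangular opening (x by z) and a uniform 54 mm border on every side. Frame depth is 20 mm along y. It is built from two vertical stiles running the full outside height and two horizontal rails spanning the gap between the stiles.

The picture frame is on top of the stool, centred.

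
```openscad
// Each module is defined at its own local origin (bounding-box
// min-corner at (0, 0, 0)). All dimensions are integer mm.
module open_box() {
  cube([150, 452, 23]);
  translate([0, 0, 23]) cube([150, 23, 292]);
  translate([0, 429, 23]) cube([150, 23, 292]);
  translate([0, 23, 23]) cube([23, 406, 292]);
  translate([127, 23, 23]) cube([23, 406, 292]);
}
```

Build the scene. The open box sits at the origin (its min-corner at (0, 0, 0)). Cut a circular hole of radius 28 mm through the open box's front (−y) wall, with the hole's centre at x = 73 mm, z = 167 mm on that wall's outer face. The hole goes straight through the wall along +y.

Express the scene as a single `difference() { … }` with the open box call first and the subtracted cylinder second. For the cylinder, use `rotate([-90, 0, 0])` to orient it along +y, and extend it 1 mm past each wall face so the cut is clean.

difference() {
  open_box();
  translate([73, -1, 167]) rotate([-90, 0, 0]) cylinder(h = 25, r = 28);
}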